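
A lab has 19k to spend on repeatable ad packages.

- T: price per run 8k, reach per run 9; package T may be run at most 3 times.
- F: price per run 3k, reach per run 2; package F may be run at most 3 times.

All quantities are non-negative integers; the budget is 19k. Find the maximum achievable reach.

20

This is a bounded integer knapsack.
T has the best ratio (9/8); taking only T gives at most 2×9 = 18 (stopped by the price limit).
Mixing does better — 2×T and 1×F: price 19 ≤ 19, reach 2·9 + 1·2 = 20.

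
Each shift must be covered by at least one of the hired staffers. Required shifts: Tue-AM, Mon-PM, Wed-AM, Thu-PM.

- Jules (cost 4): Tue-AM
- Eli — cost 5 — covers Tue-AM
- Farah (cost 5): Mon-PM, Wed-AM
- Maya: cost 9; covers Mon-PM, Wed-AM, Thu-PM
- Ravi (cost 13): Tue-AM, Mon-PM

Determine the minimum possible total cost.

13

Choose Jules and Maya: together they cover Tue-AM, Mon-PM, Wed-AM, Thu-PM — every shift.
Total cost: 4 + 9 = 13.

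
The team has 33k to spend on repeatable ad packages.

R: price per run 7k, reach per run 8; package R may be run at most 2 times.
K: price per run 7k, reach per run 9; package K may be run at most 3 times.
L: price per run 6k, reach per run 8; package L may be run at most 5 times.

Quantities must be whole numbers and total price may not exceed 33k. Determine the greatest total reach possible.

L has the best ratio (8/6); taking only L gives at most 5×8 = 40 (stopped by the price limit).
Mixing does better — 3×K and 2×L: price 33 ≤ 33, reach 3·9 + 2·8 = 43.

43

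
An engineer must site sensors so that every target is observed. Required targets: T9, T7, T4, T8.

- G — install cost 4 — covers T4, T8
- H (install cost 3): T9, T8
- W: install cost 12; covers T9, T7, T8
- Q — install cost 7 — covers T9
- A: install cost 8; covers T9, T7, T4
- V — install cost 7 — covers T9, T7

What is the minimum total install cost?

11

The greedy cost-per-new-target heuristic would pick H, G, and V for 14, but a cheaper cover exists.
Choose H and A: together they cover T9, T7, T4, T8 — every target.
Total install cost: 3 + 8 = 11.
No cover costs less than 11.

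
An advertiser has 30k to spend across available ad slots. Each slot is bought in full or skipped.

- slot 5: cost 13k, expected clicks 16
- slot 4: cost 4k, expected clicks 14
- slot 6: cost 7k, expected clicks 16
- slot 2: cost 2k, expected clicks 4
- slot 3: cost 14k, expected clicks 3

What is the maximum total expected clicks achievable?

Take slot 5, slot 4, slot 6, and slot 2: cost 13 + 4 + 7 + 2 = 26 ≤ 30, expected clicks 16 + 14 + 16 + 4 = 50.
No other feasible combination does better.

50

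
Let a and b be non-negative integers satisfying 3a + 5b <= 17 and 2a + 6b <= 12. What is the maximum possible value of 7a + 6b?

The continuous relaxation peaks at (5.67, 0) with value 39.67; rounding to a feasible lattice point costs some objective.
(a,b)=(5,0): 3·5+5·0=15≤17, 2·5+6·0=10≤12, objective 35.
(a,b)=(4,0): 3·4+5·0=12≤17, 2·4+6·0=8≤12, objective 28.
Maximum is 35 at (a,b)=(5,0).

35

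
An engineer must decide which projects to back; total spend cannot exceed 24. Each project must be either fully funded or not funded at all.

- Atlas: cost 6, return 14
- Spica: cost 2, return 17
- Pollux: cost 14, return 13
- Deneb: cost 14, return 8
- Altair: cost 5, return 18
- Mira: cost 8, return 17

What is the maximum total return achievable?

66

This is a 0-1 knapsack instance.
Take Atlas, Spica, Altair, and Mira: cost 6 + 2 + 5 + 8 = 21 ≤ 24, return 14 + 17 + 18 + 17 = 66.
No other feasible combination does better.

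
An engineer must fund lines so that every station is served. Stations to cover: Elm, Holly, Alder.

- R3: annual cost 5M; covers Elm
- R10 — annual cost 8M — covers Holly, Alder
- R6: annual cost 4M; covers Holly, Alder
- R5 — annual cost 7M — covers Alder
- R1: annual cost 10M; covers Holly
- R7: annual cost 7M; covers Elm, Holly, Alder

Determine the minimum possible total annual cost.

7

The greedy cost-per-new-station heuristic would pick R6 and R3 for 9, but a cheaper cover exists.
R7 alone covers Elm, Holly, Alder — every station.
Total annual cost: 7.
No cover costs less than 7.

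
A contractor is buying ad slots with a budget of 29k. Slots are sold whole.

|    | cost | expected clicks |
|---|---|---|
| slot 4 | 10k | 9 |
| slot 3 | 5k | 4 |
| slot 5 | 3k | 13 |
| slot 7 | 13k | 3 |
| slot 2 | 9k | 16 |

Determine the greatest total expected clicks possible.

42

Allowing fractional choices, the relaxed optimum would be about 42.5, but ad slots are indivisible.
slot 4 + slot 3 + slot 5 + slot 2: cost 10 + 5 + 3 + 9 = 27 ≤ 29, expected clicks 9 + 4 + 13 + 16 = 42.
slot 3 + slot 5 + slot 2: cost 5 + 3 + 9 = 17 ≤ 29, expected clicks 4 + 13 + 16 = 33.
slot 4 + slot 5 + slot 2: cost 10 + 3 + 9 = 22 ≤ 29, expected clicks 9 + 13 + 16 = 38.
Best is slot 4, slot 3, slot 5, and slot 2 with total expected clicks 42.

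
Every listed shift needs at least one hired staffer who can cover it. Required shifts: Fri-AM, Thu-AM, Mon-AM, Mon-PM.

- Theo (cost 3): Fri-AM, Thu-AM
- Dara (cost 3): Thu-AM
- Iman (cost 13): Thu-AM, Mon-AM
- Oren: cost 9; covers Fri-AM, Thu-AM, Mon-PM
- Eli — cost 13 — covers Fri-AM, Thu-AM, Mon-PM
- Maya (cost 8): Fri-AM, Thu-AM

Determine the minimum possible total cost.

The greedy cost-per-new-shift heuristic would pick Theo, Oren, and Iman for 25, but a cheaper cover exists.
Choose Iman and Oren: together they cover Fri-AM, Thu-AM, Mon-AM, Mon-PM — every shift.
Total cost: 13 + 9 = 22.
No cover costs less than 22.

22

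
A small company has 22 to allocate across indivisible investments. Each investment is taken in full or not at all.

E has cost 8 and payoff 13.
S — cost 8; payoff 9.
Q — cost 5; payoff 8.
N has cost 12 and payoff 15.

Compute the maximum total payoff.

30

Take E, S, and Q: cost 8 + 8 + 5 = 21 ≤ 22, payoff 13 + 9 + 8 = 30.
No other feasible combination does better.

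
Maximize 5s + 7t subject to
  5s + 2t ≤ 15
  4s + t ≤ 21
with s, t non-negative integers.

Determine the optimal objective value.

(s,t)=(0,7): 5·0+2·7=14≤15, 4·0+1·7=7≤21, objective 49.
(s,t)=(0,6): 5·0+2·6=12≤15, 4·0+1·6=6≤21, objective 42.
No feasible integer point exceeds 49.

49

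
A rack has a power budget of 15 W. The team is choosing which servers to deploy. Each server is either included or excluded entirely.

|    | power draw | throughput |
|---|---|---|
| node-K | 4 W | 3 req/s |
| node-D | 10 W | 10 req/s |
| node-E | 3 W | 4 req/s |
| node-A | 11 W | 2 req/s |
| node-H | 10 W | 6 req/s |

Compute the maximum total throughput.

14

This is an integer program with binary decision variables.
node-D + node-E: power draw 10 + 3 = 13 ≤ 15, throughput 10 + 4 = 14.
node-K + node-D: power draw 4 + 10 = 14 ≤ 15, throughput 3 + 10 = 13.
node-D: power draw 10 ≤ 15, throughput 10.
Best is node-D and node-E with total throughput 14.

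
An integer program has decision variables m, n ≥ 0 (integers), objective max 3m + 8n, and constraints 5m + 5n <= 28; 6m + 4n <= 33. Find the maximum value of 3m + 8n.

40

The continuous relaxation peaks at (0, 5.6) with value 44.80; rounding to a feasible lattice point costs some objective.
(m,n)=(0,5): 5·0+5·5=25≤28, 6·0+4·5=20≤33, objective 40.
(m,n)=(1,4): 5·1+5·4=25≤28, 6·1+4·4=22≤33, objective 35.
Maximum is 40 at (m,n)=(0,5).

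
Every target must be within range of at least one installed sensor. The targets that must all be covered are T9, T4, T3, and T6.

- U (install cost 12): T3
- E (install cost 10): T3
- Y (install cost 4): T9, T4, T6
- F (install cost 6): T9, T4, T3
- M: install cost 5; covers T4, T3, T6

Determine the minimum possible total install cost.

9

Choose Y and M: together they cover T9, T4, T3, T6 — every target.
Total install cost: 4 + 5 = 9.
No cover costs less than 9.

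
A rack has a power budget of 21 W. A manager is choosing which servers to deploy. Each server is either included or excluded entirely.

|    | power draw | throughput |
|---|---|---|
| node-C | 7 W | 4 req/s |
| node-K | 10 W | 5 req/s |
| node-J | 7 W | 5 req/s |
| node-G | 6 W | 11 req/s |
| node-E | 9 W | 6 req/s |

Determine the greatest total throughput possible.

Allowing fractional choices, the relaxed optimum would be about 21.3, but servers are indivisible.
node-G + node-E: power draw 6 + 9 = 15 ≤ 21, throughput 11 + 6 = 17.
node-J + node-G: power draw 7 + 6 = 13 ≤ 21, throughput 5 + 11 = 16.
node-C + node-J + node-G: power draw 7 + 7 + 6 = 20 ≤ 21, throughput 4 + 5 + 11 = 20.
Best is node-C, node-J, and node-G with total throughput 20.

20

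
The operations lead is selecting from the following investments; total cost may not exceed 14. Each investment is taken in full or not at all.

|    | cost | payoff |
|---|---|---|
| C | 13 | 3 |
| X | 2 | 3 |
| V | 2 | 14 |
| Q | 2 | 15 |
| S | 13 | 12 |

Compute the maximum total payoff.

X + V + Q: cost 2 + 2 + 2 = 6 ≤ 14, payoff 3 + 14 + 15 = 32.
V + Q: cost 2 + 2 = 4 ≤ 14, payoff 14 + 15 = 29.
X + Q: cost 2 + 2 = 4 ≤ 14, payoff 3 + 15 = 18.
Best is X, V, and Q with total payoff 32.

32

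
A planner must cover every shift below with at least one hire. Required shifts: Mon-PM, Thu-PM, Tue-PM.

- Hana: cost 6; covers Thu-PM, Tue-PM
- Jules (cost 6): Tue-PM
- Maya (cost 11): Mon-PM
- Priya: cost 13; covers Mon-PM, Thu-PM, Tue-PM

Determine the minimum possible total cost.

The greedy cost-per-new-shift heuristic would pick Hana and Maya for 17, but a cheaper cover exists.
Priya alone covers Mon-PM, Thu-PM, Tue-PM — every shift.
Total cost: 13.
No cover costs less than 13.

13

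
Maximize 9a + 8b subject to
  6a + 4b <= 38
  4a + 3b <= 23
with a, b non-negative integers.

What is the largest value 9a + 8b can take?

58

(a,b)=(2,5): 6·2+4·5=32≤38, 4·2+3·5=23≤23, objective 58.
(a,b)=(1,6): 6·1+4·6=30≤38, 4·1+3·6=22≤23, objective 57.
(a,b)=(0,7): 6·0+4·7=28≤38, 4·0+3·7=21≤23, objective 56.
(a,b)=(2,4): 6·2+4·4=28≤38, 4·2+3·4=20≤23, objective 50.
The best lattice point is (2,5), giving 58.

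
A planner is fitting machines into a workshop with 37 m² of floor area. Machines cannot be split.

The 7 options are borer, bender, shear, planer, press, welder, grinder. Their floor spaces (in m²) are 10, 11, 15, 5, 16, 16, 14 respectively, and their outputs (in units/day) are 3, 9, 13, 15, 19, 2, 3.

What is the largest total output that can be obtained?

47

Allowing fractional choices, the relaxed optimum would be about 47.8, but machines are indivisible.
bender + planer + press: floor space 11 + 5 + 16 = 32 ≤ 37, output 9 + 15 + 19 = 43.
shear + planer + press: floor space 15 + 5 + 16 = 36 ≤ 37, output 13 + 15 + 19 = 47.
Best is shear, planer, and press with total output 47.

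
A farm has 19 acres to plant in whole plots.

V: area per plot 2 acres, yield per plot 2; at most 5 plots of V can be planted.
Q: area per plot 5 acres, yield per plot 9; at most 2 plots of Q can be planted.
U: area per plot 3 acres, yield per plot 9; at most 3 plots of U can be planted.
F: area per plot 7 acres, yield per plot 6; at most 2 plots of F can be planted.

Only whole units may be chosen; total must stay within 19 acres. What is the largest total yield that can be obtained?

45

This is a bounded integer knapsack.
U has the best ratio (9/3); taking only U gives at most 3×9 = 27 (stopped by the supply cap of 3).
Mixing does better — 2×Q and 3×U: area 19 ≤ 19, yield 2·9 + 3·9 = 45.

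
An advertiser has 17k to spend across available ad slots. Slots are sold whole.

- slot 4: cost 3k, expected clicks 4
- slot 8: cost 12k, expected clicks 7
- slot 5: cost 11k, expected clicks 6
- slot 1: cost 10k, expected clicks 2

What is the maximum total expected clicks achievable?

Take slot 4 and slot 8: cost 3 + 12 = 15 ≤ 17, expected clicks 4 + 7 = 11.
No other feasible combination does better.

11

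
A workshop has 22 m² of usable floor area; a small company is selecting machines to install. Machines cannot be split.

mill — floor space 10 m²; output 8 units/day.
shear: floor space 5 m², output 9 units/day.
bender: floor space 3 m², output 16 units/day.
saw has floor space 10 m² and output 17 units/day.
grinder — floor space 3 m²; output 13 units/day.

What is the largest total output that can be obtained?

bender + saw + grinder: floor space 3 + 10 + 3 = 16 ≤ 22, output 16 + 17 + 13 = 46.
mill + shear + bender + grinder: floor space 10 + 5 + 3 + 3 = 21 ≤ 22, output 8 + 9 + 16 + 13 = 46.
shear + bender + saw + grinder: floor space 5 + 3 + 10 + 3 = 21 ≤ 22, output 9 + 16 + 17 + 13 = 55.
Best is shear, bender, saw, and grinder with total output 55.

55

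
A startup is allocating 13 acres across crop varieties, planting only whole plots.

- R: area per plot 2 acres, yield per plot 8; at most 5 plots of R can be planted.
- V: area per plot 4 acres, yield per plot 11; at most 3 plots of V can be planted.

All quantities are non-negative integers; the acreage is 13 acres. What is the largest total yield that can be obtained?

43

R has the best ratio (8/2); taking only R gives at most 5×8 = 40 (stopped by the supply cap of 5).
Mixing does better — 4×R and 1×V: area 12 ≤ 13, yield 4·8 + 1·11 = 43.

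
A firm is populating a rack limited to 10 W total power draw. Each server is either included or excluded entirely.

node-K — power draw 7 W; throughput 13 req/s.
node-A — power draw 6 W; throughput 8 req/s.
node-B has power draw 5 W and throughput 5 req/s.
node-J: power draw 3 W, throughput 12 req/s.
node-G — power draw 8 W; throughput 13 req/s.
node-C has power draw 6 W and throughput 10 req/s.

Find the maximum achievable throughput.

25

This is an integer program with binary decision variables.
node-K + node-J: power draw 7 + 3 = 10 ≤ 10, throughput 13 + 12 = 25.
node-J + node-C: power draw 3 + 6 = 9 ≤ 10, throughput 12 + 10 = 22.
node-A + node-J: power draw 6 + 3 = 9 ≤ 10, throughput 8 + 12 = 20.
Best is node-K and node-J with total throughput 25.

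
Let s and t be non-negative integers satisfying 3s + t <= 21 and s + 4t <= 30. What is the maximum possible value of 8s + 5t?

70

Relaxing integrality, the LP optimum is 70.64 at (s,t) = (4.91, 6.27), which is not an integer point.
(s,t)=(5,6): 3·5+1·6=21≤21, 1·5+4·6=29≤30, objective 70.
(s,t)=(5,5): 3·5+1·5=20≤21, 1·5+4·5=25≤30, objective 65.
(s,t)=(4,6): 3·4+1·6=18≤21, 1·4+4·6=28≤30, objective 62.
(s,t)=(4,5): 3·4+1·5=17≤21, 1·4+4·5=24≤30, objective 57.
No feasible integer point exceeds 70.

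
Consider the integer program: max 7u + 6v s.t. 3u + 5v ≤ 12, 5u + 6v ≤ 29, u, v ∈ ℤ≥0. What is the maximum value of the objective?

28

(u,v)=(4,0): 3·4+5·0=12≤12, 5·4+6·0=20≤29, objective 28.
(u,v)=(3,0): 3·3+5·0=9≤12, 5·3+6·0=15≤29, objective 21.
No feasible integer point exceeds 28.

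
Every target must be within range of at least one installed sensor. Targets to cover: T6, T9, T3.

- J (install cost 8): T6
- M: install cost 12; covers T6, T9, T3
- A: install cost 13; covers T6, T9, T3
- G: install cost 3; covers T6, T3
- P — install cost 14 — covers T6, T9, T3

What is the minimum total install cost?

12

This is an integer covering problem.
The greedy cost-per-new-target heuristic would pick G and M for 15, but a cheaper cover exists.
M alone covers T6, T9, T3 — every target.
Total install cost: 12.
No cover costs less than 12.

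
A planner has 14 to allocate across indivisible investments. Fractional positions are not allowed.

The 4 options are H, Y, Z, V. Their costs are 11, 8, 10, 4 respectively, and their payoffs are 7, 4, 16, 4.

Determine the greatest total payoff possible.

This is an integer program with binary decision variables.
Z: cost 10 ≤ 14, payoff 16.
Z + V: cost 10 + 4 = 14 ≤ 14, payoff 16 + 4 = 20.
Y + V: cost 8 + 4 = 12 ≤ 14, payoff 4 + 4 = 8.
Best is Z and V with total payoff 20.

20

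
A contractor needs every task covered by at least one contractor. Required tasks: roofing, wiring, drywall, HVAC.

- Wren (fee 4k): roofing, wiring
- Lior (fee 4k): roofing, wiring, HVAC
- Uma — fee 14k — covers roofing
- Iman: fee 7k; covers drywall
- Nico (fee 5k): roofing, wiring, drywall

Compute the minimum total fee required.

Choose Lior and Nico: together they cover roofing, wiring, drywall, HVAC — every task.
Total fee: 4 + 5 = 9.
No cover costs less than 9.

9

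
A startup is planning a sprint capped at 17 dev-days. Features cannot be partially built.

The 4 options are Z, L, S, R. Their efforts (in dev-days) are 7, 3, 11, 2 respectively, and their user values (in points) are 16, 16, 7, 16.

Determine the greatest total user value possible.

Allowing fractional choices, the relaxed optimum would be about 51.2, but features are indivisible.
L + R: effort 3 + 2 = 5 ≤ 17, user value 16 + 16 = 32.
L + S + R: effort 3 + 11 + 2 = 16 ≤ 17, user value 16 + 7 + 16 = 39.
Z + L + R: effort 7 + 3 + 2 = 12 ≤ 17, user value 16 + 16 + 16 = 48.
Best is Z, L, and R with total user value 48.

48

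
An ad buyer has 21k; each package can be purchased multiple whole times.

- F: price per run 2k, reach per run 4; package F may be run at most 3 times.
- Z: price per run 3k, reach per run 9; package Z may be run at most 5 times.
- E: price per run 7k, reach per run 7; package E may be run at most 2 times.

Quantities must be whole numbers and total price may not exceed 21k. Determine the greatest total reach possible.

2×F and 5×Z: price 19 ≤ 21, reach 2·4 + 5·9 = 53.
3×F and 5×Z: price 21 ≤ 21, reach 3·4 + 5·9 = 57.
Best is 57.

57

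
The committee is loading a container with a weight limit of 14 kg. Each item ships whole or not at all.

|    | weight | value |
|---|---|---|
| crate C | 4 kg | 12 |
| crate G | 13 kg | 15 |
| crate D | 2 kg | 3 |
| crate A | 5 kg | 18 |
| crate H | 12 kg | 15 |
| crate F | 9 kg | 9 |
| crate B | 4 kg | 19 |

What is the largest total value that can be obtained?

crate D + crate A + crate B: weight 2 + 5 + 4 = 11 ≤ 14, value 3 + 18 + 19 = 40.
crate A + crate B: weight 5 + 4 = 9 ≤ 14, value 18 + 19 = 37.
crate C + crate A + crate B: weight 4 + 5 + 4 = 13 ≤ 14, value 12 + 18 + 19 = 49.
Best is crate C, crate A, and crate B with total value 49.

49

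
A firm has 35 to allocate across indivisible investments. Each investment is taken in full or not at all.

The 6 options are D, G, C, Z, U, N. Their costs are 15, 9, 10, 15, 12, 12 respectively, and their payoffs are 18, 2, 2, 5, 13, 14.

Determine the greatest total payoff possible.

32

This is an integer program with binary decision variables.
D + N: cost 15 + 12 = 27 ≤ 35, payoff 18 + 14 = 32.
D + U: cost 15 + 12 = 27 ≤ 35, payoff 18 + 13 = 31.
Best is D and N with total payoff 32.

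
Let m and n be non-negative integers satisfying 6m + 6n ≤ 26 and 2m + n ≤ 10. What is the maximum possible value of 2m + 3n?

The continuous relaxation peaks at (0, 4.33) with value 13.00; rounding to a feasible lattice point costs some objective.
(m,n)=(0,4): 6·0+6·4=24≤26, 2·0+1·4=4≤10, objective 12.
(m,n)=(1,3): 6·1+6·3=24≤26, 2·1+1·3=5≤10, objective 11.
(m,n)=(0,3): 6·0+6·3=18≤26, 2·0+1·3=3≤10, objective 9.
Maximum is 12 at (m,n)=(0,4).

12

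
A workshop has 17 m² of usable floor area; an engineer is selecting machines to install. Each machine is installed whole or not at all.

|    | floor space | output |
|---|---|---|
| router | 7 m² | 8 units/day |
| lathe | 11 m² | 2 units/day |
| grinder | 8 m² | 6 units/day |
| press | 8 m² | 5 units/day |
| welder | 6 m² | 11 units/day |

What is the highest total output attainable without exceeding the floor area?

19

Allowing fractional choices, the relaxed optimum would be about 22.0, but machines are indivisible.
press + welder: floor space 8 + 6 = 14 ≤ 17, output 5 + 11 = 16.
grinder + welder: floor space 8 + 6 = 14 ≤ 17, output 6 + 11 = 17.
router + welder: floor space 7 + 6 = 13 ≤ 17, output 8 + 11 = 19.
Best is router and welder with total output 19.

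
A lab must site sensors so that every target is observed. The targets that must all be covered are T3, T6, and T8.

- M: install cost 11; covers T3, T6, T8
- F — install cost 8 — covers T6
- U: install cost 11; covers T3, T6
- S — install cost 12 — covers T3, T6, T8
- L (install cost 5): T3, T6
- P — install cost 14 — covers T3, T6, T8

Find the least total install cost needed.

This is a weighted set-cover instance.
The greedy cost-per-new-target heuristic would pick L and M for 16, but a cheaper cover exists.
M alone covers T3, T6, T8 — every target.
Total install cost: 11.
No cover costs less than 11.

11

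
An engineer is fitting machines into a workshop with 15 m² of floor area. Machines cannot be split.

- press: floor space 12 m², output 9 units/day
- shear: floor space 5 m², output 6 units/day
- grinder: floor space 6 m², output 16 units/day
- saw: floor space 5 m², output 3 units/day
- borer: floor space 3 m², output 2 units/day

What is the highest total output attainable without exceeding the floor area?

24

shear + grinder: floor space 5 + 6 = 11 ≤ 15, output 6 + 16 = 22.
grinder + saw + borer: floor space 6 + 5 + 3 = 14 ≤ 15, output 16 + 3 + 2 = 21.
shear + grinder + borer: floor space 5 + 6 + 3 = 14 ≤ 15, output 6 + 16 + 2 = 24.
Best is shear, grinder, and borer with total output 24.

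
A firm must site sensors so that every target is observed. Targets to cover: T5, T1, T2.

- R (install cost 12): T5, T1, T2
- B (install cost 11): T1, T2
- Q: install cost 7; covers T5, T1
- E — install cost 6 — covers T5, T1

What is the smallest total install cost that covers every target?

12

The greedy cost-per-new-target heuristic would pick E and B for 17, but a cheaper cover exists.
R alone covers T5, T1, T2 — every target.
Total install cost: 12.
No cover costs less than 12.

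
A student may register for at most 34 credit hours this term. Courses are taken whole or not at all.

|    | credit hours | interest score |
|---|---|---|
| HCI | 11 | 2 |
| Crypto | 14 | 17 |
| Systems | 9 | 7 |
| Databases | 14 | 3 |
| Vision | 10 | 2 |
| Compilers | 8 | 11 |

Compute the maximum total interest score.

Allowing fractional choices, the relaxed optimum would be about 35.6, but courses are indivisible.
Crypto + Systems + Compilers: credit hours 14 + 9 + 8 = 31 ≤ 34, interest score 17 + 7 + 11 = 35.
Crypto + Vision + Compilers: credit hours 14 + 10 + 8 = 32 ≤ 34, interest score 17 + 2 + 11 = 30.
Best is Crypto, Systems, and Compilers with total interest score 35.

35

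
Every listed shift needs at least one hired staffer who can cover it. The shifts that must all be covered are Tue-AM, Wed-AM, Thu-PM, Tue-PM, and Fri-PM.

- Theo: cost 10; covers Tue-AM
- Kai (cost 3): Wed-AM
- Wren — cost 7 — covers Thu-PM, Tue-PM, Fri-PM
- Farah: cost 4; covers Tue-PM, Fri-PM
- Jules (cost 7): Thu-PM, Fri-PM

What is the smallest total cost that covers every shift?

This is a weighted set-cover instance.
Choose Theo, Kai, and Wren: together they cover Tue-AM, Wed-AM, Thu-PM, Tue-PM, Fri-PM — every shift.
Total cost: 10 + 3 + 7 = 20.

20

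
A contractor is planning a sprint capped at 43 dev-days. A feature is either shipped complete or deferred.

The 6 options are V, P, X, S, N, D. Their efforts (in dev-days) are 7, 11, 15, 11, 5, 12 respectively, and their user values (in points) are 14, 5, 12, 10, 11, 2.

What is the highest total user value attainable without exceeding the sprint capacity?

47

V + P + X + N: effort 7 + 11 + 15 + 5 = 38 ≤ 43, user value 14 + 5 + 12 + 11 = 42.
V + X + S + N: effort 7 + 15 + 11 + 5 = 38 ≤ 43, user value 14 + 12 + 10 + 11 = 47.
Best is V, X, S, and N with total user value 47.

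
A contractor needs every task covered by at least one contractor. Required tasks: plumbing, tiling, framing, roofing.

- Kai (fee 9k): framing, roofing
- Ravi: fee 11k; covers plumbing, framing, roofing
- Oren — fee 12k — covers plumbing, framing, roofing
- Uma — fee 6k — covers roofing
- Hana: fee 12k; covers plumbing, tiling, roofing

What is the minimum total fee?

21

The greedy cost-per-new-task heuristic would pick Ravi and Hana for 23, but a cheaper cover exists.
Choose Kai and Hana: together they cover plumbing, tiling, framing, roofing — every task.
Total fee: 9 + 12 = 21.
No cover costs less than 21.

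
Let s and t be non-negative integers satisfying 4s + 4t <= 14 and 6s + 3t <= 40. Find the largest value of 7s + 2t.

(s,t)=(3,0) is feasible, giving 21.
(s,t)=(2,1) is feasible, giving 16.
(s,t)=(2,0) is feasible, giving 14.
The best lattice point is (3,0), giving 21.

21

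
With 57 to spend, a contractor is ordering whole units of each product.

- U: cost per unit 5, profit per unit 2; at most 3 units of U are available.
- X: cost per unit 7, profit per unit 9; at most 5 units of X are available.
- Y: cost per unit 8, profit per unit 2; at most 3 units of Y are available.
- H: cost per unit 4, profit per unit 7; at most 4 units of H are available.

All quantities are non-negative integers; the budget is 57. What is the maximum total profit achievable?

1×U, 5×X, and 4×H: cost 56 ≤ 57, profit 1·2 + 5·9 + 4·7 = 75.
5×X and 4×H: cost 51 ≤ 57, profit 5·9 + 4·7 = 73.
Best is 75.

75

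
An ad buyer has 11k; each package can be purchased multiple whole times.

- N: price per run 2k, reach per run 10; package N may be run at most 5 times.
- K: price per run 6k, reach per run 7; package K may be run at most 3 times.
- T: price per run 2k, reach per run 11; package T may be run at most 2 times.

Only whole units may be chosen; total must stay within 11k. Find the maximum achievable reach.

3×N and 2×T: price 10 ≤ 11, reach 3·10 + 2·11 = 52.
4×N and 1×T: price 10 ≤ 11, reach 4·10 + 1·11 = 51.
Best is 52.

52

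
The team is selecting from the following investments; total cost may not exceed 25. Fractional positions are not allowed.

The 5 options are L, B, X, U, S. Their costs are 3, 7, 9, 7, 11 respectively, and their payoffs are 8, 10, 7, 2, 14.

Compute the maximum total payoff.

32

This is an integer program with binary decision variables.
Allowing fractional choices, the relaxed optimum would be about 35.1, but investments are indivisible.
L + X + S: cost 3 + 9 + 11 = 23 ≤ 25, payoff 8 + 7 + 14 = 29.
B + U + S: cost 7 + 7 + 11 = 25 ≤ 25, payoff 10 + 2 + 14 = 26.
L + B + S: cost 3 + 7 + 11 = 21 ≤ 25, payoff 8 + 10 + 14 = 32.
Best is L, B, and S with total payoff 32.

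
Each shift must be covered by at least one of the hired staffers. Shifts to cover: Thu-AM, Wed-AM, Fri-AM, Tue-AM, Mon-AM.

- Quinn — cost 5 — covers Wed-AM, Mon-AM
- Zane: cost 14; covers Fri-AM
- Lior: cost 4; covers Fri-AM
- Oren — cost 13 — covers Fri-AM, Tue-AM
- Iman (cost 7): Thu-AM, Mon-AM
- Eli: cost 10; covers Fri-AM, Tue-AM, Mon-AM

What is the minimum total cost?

22

This is an integer covering problem.
Choose Quinn, Iman, and Eli: together they cover Thu-AM, Wed-AM, Fri-AM, Tue-AM, Mon-AM — every shift.
Total cost: 5 + 7 + 10 = 22.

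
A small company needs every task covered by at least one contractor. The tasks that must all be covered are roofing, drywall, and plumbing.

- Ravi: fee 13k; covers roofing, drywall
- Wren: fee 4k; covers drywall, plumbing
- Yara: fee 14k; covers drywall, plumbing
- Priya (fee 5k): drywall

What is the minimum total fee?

17

Choose Ravi and Wren: together they cover roofing, drywall, plumbing — every task.
Total fee: 13 + 4 = 17.
No cover costs less than 17.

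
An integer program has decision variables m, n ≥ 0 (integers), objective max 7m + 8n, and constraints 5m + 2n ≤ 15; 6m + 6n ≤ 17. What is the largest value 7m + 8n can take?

16

(m,n)=(0,2): 5·0+2·2=4≤15, 6·0+6·2=12≤17, objective 16.
(m,n)=(1,1): 5·1+2·1=7≤15, 6·1+6·1=12≤17, objective 15.
Maximum is 16 at (m,n)=(0,2).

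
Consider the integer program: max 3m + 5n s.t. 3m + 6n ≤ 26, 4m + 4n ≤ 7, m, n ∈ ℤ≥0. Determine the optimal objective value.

(m,n)=(0,1): 3·0+6·1=6≤26, 4·0+4·1=4≤7, objective 5.
(m,n)=(1,0): 3·1+6·0=3≤26, 4·1+4·0=4≤7, objective 3.
(m,n)=(0,0): 3·0+6·0=0≤26, 4·0+4·0=0≤7, objective 0.
Maximum is 5 at (m,n)=(0,1).

5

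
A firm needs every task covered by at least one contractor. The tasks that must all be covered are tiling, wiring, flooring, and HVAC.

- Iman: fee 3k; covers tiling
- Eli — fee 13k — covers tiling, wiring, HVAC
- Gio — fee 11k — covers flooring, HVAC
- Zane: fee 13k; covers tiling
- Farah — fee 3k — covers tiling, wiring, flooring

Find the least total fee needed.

14

Choose Gio and Farah: together they cover tiling, wiring, flooring, HVAC — every task.
Total fee: 11 + 3 = 14.
No cover costs less than 14.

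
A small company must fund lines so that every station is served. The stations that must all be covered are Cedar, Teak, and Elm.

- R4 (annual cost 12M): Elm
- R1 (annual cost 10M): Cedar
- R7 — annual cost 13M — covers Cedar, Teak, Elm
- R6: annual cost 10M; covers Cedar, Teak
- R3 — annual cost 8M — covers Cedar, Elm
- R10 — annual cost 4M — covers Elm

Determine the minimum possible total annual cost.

13

R7 alone covers Cedar, Teak, Elm — every station.
Total annual cost: 13.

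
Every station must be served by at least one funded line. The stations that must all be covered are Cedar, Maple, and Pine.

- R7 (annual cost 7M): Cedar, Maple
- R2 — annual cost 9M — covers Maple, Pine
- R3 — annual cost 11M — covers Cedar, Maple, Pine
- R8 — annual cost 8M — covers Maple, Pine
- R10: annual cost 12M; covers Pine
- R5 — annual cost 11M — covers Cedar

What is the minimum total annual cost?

This is a weighted set-cover instance.
The greedy cost-per-new-station heuristic would pick R7 and R8 for 15, but a cheaper cover exists.
R3 alone covers Cedar, Maple, Pine — every station.
Total annual cost: 11.
No cover costs less than 11.

11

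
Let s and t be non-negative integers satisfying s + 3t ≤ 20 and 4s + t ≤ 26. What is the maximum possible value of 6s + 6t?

(s,t)=(5,5) is feasible, giving 60.
(s,t)=(5,4) is feasible, giving 54.
The best lattice point is (5,5), giving 60.

60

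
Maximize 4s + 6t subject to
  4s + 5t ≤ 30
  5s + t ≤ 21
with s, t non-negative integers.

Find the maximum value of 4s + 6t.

(s,t)=(0,6): 4·0+5·6=30≤30, 5·0+1·6=6≤21, objective 36.
(s,t)=(1,5): 4·1+5·5=29≤30, 5·1+1·5=10≤21, objective 34.
(s,t)=(0,5): 4·0+5·5=25≤30, 5·0+1·5=5≤21, objective 30.
The best lattice point is (0,6), giving 36.

36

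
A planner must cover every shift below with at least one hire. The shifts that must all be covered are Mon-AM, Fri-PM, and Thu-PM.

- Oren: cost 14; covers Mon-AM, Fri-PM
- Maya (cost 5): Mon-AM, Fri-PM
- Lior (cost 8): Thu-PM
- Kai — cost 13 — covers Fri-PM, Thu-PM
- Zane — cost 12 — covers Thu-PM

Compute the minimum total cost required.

Choose Maya and Lior: together they cover Mon-AM, Fri-PM, Thu-PM — every shift.
Total cost: 5 + 8 = 13.

13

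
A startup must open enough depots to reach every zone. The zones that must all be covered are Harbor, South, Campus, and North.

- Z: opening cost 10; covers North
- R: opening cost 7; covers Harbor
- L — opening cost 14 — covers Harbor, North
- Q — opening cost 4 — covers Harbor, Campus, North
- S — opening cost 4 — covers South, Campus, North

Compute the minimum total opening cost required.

Choose Q and S: together they cover Harbor, South, Campus, North — every zone.
Total opening cost: 4 + 4 = 8.
No cover costs less than 8.

8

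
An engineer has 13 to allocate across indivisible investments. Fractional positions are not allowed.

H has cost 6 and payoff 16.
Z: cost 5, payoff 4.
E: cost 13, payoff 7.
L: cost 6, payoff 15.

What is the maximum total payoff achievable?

31

Take H and L: cost 6 + 6 = 12 ≤ 13, payoff 16 + 15 = 31.
No other feasible combination does better.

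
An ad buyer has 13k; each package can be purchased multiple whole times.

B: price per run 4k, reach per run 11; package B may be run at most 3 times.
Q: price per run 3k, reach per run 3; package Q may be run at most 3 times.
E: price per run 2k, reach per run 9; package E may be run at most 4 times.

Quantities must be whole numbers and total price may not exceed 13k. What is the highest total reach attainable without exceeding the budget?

This is a bounded integer knapsack.
E has the best ratio (9/2); taking only E gives at most 4×9 = 36 (stopped by the supply cap of 4).
Mixing does better — 1×B and 4×E: price 12 ≤ 13, reach 1·11 + 4·9 = 47.

47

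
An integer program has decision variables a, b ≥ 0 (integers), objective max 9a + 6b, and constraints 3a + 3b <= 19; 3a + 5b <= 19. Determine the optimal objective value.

54

Relaxing integrality, the LP optimum is 57.00 at (a,b) = (6.33, 0), which is not an integer point.
(a,b)=(6,0): 3·6+3·0=18≤19, 3·6+5·0=18≤19, objective 54.
(a,b)=(5,0): 3·5+3·0=15≤19, 3·5+5·0=15≤19, objective 45.
No feasible integer point exceeds 54.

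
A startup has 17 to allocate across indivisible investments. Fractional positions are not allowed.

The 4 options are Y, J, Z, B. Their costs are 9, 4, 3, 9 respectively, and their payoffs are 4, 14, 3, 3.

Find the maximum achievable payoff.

21

Allowing fractional choices, the relaxed optimum would be about 21.3, but investments are indivisible.
J + Z + B: cost 4 + 3 + 9 = 16 ≤ 17, payoff 14 + 3 + 3 = 20.
Y + J + Z: cost 9 + 4 + 3 = 16 ≤ 17, payoff 4 + 14 + 3 = 21.
Best is Y, J, and Z with total payoff 21.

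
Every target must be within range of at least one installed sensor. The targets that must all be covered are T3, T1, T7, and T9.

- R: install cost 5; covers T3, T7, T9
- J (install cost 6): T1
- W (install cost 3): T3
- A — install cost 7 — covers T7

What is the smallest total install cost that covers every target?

Choose R and J: together they cover T3, T1, T7, T9 — every target.
Total install cost: 5 + 6 = 11.
No cover costs less than 11.

11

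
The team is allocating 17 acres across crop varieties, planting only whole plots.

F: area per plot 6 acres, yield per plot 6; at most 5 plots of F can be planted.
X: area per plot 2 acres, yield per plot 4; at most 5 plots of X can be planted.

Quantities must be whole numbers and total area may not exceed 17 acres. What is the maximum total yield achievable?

26

Take 1×F and 5×X: area 16 ≤ 17, yield 1·6 + 5·4 = 26.
X has the best ratio (4/2) and is taken to its limit of 5; remaining capacity is filled optimally with the others.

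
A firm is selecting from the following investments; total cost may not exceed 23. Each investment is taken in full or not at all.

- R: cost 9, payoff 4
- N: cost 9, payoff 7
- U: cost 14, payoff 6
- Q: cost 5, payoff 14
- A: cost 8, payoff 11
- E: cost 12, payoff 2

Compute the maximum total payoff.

32

This is a 0-1 knapsack instance.
Allowing fractional choices, the relaxed optimum would be about 32.4, but investments are indivisible.
Q + A: cost 5 + 8 = 13 ≤ 23, payoff 14 + 11 = 25.
N + Q + A: cost 9 + 5 + 8 = 22 ≤ 23, payoff 7 + 14 + 11 = 32.
R + Q + A: cost 9 + 5 + 8 = 22 ≤ 23, payoff 4 + 14 + 11 = 29.
Best is N, Q, and A with total payoff 32.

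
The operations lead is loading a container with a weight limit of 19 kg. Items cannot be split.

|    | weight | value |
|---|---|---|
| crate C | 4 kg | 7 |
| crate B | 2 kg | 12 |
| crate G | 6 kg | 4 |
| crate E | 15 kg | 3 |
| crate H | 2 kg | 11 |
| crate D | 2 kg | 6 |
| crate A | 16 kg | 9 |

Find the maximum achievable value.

40

Allowing fractional choices, the relaxed optimum would be about 41.7, but items are indivisible.
crate C + crate B + crate G + crate H + crate D: weight 4 + 2 + 6 + 2 + 2 = 16 ≤ 19, value 7 + 12 + 4 + 11 + 6 = 40.
crate C + crate B + crate H + crate D: weight 4 + 2 + 2 + 2 = 10 ≤ 19, value 7 + 12 + 11 + 6 = 36.
Best is crate C, crate B, crate G, crate H, and crate D with total value 40.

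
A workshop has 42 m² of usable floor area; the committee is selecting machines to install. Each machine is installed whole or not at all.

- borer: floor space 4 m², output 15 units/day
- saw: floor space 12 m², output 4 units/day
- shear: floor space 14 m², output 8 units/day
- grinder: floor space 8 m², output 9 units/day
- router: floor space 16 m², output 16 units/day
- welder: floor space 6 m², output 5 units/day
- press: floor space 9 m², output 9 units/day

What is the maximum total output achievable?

Take borer, grinder, router, and press: floor space 4 + 8 + 16 + 9 = 37 ≤ 42, output 15 + 9 + 16 + 9 = 49.
No other feasible combination does better.

49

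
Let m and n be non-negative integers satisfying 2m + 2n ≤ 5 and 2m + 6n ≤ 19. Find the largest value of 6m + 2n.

12

The continuous relaxation peaks at (2.5, 0) with value 15.00; rounding to a feasible lattice point costs some objective.
(m,n)=(2,0): 2·2+2·0=4≤5, 2·2+6·0=4≤19, objective 12.
(m,n)=(1,1): 2·1+2·1=4≤5, 2·1+6·1=8≤19, objective 8.
(m,n)=(1,0): 2·1+2·0=2≤5, 2·1+6·0=2≤19, objective 6.
No feasible integer point exceeds 12.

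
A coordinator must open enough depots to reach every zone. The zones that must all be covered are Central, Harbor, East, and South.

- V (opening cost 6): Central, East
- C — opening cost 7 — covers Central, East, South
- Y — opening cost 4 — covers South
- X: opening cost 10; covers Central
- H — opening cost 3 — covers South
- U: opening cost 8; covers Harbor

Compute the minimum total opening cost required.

Choose C and U: together they cover Central, Harbor, East, South — every zone.
Total opening cost: 7 + 8 = 15.
No cover costs less than 15.

15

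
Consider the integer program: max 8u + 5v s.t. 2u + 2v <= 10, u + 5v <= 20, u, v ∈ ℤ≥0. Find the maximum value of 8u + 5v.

(u,v)=(5,0): 2·5+2·0=10≤10, 1·5+5·0=5≤20, objective 40.
(u,v)=(4,1): 2·4+2·1=10≤10, 1·4+5·1=9≤20, objective 37.
(u,v)=(4,0): 2·4+2·0=8≤10, 1·4+5·0=4≤20, objective 32.
No feasible integer point exceeds 40.

40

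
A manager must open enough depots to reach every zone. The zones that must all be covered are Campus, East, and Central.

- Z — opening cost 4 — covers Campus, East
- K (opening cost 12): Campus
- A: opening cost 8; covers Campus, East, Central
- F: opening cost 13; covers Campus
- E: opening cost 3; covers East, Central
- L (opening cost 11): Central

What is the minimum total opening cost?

7

Choose Z and E: together they cover Campus, East, Central — every zone.
Total opening cost: 4 + 3 = 7.
No cover costs less than 7.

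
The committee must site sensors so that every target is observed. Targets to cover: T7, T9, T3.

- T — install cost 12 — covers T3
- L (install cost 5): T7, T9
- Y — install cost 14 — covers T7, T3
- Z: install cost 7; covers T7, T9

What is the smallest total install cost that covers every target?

17

Choose T and L: together they cover T7, T9, T3 — every target.
Total install cost: 12 + 5 = 17.
No cover costs less than 17.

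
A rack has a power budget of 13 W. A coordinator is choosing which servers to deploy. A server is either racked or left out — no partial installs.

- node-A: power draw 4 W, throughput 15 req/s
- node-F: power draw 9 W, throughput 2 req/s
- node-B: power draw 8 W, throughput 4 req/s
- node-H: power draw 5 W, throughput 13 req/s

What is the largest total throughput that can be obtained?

28

node-A + node-H: power draw 4 + 5 = 9 ≤ 13, throughput 15 + 13 = 28.
node-A + node-B: power draw 4 + 8 = 12 ≤ 13, throughput 15 + 4 = 19.
Best is node-A and node-H with total throughput 28.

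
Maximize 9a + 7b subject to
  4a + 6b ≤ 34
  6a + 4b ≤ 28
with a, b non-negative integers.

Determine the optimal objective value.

46

The continuous relaxation peaks at (1.6, 4.6) with value 46.60; rounding to a feasible lattice point costs some objective.
(a,b)=(2,4): 4·2+6·4=32≤34, 6·2+4·4=28≤28, objective 46.
(a,b)=(1,5): 4·1+6·5=34≤34, 6·1+4·5=26≤28, objective 44.
(a,b)=(2,3): 4·2+6·3=26≤34, 6·2+4·3=24≤28, objective 39.
(a,b)=(1,4): 4·1+6·4=28≤34, 6·1+4·4=22≤28, objective 37.
The best lattice point is (2,4), giving 46.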